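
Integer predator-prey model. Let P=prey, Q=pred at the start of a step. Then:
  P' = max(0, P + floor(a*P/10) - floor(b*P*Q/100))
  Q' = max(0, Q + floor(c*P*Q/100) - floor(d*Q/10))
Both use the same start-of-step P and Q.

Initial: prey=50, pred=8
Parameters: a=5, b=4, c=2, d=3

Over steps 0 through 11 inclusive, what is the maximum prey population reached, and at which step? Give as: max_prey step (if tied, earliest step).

Step 1: prey: 50+25-16=59; pred: 8+8-2=14
Step 2: prey: 59+29-33=55; pred: 14+16-4=26
Step 3: prey: 55+27-57=25; pred: 26+28-7=47
Step 4: prey: 25+12-47=0; pred: 47+23-14=56
Step 5: prey: 0+0-0=0; pred: 56+0-16=40
Step 6: prey: 0+0-0=0; pred: 40+0-12=28
Step 7: prey: 0+0-0=0; pred: 28+0-8=20
Step 8: prey: 0+0-0=0; pred: 20+0-6=14
Step 9: prey: 0+0-0=0; pred: 14+0-4=10
Step 10: prey: 0+0-0=0; pred: 10+0-3=7
Step 11: prey: 0+0-0=0; pred: 7+0-2=5
Max prey = 59 at step 1

Answer: 59 1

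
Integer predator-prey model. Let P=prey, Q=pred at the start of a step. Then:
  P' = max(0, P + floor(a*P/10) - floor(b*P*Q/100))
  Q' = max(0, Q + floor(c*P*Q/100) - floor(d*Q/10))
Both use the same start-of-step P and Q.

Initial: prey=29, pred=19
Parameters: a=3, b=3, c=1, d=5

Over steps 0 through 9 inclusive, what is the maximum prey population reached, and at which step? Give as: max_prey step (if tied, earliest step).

Step 1: prey: 29+8-16=21; pred: 19+5-9=15
Step 2: prey: 21+6-9=18; pred: 15+3-7=11
Step 3: prey: 18+5-5=18; pred: 11+1-5=7
Step 4: prey: 18+5-3=20; pred: 7+1-3=5
Step 5: prey: 20+6-3=23; pred: 5+1-2=4
Step 6: prey: 23+6-2=27; pred: 4+0-2=2
Step 7: prey: 27+8-1=34; pred: 2+0-1=1
Step 8: prey: 34+10-1=43; pred: 1+0-0=1
Step 9: prey: 43+12-1=54; pred: 1+0-0=1
Max prey = 54 at step 9

Answer: 54 9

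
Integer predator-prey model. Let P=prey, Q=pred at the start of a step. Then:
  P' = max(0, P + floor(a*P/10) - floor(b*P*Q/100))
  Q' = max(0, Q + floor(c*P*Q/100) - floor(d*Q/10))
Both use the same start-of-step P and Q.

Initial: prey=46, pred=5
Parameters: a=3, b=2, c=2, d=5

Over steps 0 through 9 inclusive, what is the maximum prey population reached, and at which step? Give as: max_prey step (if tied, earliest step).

Answer: 69 3

Derivation:
Step 1: prey: 46+13-4=55; pred: 5+4-2=7
Step 2: prey: 55+16-7=64; pred: 7+7-3=11
Step 3: prey: 64+19-14=69; pred: 11+14-5=20
Step 4: prey: 69+20-27=62; pred: 20+27-10=37
Step 5: prey: 62+18-45=35; pred: 37+45-18=64
Step 6: prey: 35+10-44=1; pred: 64+44-32=76
Step 7: prey: 1+0-1=0; pred: 76+1-38=39
Step 8: prey: 0+0-0=0; pred: 39+0-19=20
Step 9: prey: 0+0-0=0; pred: 20+0-10=10
Max prey = 69 at step 3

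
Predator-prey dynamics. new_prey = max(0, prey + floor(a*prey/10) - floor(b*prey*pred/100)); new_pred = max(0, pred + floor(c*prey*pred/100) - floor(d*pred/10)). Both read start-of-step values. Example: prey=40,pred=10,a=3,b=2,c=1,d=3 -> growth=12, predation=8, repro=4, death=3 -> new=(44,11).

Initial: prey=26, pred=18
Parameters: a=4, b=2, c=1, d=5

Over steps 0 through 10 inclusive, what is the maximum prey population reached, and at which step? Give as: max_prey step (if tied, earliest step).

Step 1: prey: 26+10-9=27; pred: 18+4-9=13
Step 2: prey: 27+10-7=30; pred: 13+3-6=10
Step 3: prey: 30+12-6=36; pred: 10+3-5=8
Step 4: prey: 36+14-5=45; pred: 8+2-4=6
Step 5: prey: 45+18-5=58; pred: 6+2-3=5
Step 6: prey: 58+23-5=76; pred: 5+2-2=5
Step 7: prey: 76+30-7=99; pred: 5+3-2=6
Step 8: prey: 99+39-11=127; pred: 6+5-3=8
Step 9: prey: 127+50-20=157; pred: 8+10-4=14
Step 10: prey: 157+62-43=176; pred: 14+21-7=28
Max prey = 176 at step 10

Answer: 176 10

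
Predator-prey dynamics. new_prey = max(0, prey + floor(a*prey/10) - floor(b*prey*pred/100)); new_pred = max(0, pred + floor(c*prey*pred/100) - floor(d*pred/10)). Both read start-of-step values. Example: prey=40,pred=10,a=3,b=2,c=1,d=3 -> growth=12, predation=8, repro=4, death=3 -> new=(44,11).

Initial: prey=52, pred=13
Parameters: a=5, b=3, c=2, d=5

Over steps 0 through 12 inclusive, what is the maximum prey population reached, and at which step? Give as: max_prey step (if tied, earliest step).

Answer: 58 1

Derivation:
Step 1: prey: 52+26-20=58; pred: 13+13-6=20
Step 2: prey: 58+29-34=53; pred: 20+23-10=33
Step 3: prey: 53+26-52=27; pred: 33+34-16=51
Step 4: prey: 27+13-41=0; pred: 51+27-25=53
Step 5: prey: 0+0-0=0; pred: 53+0-26=27
Step 6: prey: 0+0-0=0; pred: 27+0-13=14
Step 7: prey: 0+0-0=0; pred: 14+0-7=7
Step 8: prey: 0+0-0=0; pred: 7+0-3=4
Step 9: prey: 0+0-0=0; pred: 4+0-2=2
Step 10: prey: 0+0-0=0; pred: 2+0-1=1
Step 11: prey: 0+0-0=0; pred: 1+0-0=1
Step 12: prey: 0+0-0=0; pred: 1+0-0=1
Max prey = 58 at step 1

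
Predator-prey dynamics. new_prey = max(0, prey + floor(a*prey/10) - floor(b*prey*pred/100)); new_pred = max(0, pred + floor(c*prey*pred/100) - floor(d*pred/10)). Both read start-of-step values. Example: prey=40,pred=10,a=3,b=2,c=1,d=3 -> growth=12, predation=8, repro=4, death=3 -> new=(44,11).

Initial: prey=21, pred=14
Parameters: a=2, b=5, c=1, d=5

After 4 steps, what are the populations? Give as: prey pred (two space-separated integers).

Answer: 8 2

Derivation:
Step 1: prey: 21+4-14=11; pred: 14+2-7=9
Step 2: prey: 11+2-4=9; pred: 9+0-4=5
Step 3: prey: 9+1-2=8; pred: 5+0-2=3
Step 4: prey: 8+1-1=8; pred: 3+0-1=2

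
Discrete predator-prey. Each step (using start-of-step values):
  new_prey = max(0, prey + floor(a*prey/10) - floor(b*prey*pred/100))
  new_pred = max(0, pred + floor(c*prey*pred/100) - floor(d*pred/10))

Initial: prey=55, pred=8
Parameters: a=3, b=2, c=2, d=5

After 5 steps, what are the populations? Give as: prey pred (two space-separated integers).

Step 1: prey: 55+16-8=63; pred: 8+8-4=12
Step 2: prey: 63+18-15=66; pred: 12+15-6=21
Step 3: prey: 66+19-27=58; pred: 21+27-10=38
Step 4: prey: 58+17-44=31; pred: 38+44-19=63
Step 5: prey: 31+9-39=1; pred: 63+39-31=71

Answer: 1 71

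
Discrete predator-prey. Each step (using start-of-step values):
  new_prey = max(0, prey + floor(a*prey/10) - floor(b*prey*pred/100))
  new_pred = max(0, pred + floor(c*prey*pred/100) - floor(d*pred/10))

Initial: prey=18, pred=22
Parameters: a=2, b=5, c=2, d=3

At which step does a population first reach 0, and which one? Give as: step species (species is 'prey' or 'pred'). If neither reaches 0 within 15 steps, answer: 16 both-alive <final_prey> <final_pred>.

Step 1: prey: 18+3-19=2; pred: 22+7-6=23
Step 2: prey: 2+0-2=0; pred: 23+0-6=17
First extinction: prey at step 2

Answer: 2 prey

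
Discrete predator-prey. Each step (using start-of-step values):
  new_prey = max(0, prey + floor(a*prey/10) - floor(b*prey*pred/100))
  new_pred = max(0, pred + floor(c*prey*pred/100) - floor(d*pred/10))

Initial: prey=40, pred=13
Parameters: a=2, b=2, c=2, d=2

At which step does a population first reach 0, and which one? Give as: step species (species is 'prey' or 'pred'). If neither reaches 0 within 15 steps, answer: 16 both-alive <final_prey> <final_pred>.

Answer: 16 both-alive 1 7

Derivation:
Step 1: prey: 40+8-10=38; pred: 13+10-2=21
Step 2: prey: 38+7-15=30; pred: 21+15-4=32
Step 3: prey: 30+6-19=17; pred: 32+19-6=45
Step 4: prey: 17+3-15=5; pred: 45+15-9=51
Step 5: prey: 5+1-5=1; pred: 51+5-10=46
Step 6: prey: 1+0-0=1; pred: 46+0-9=37
Step 7: prey: 1+0-0=1; pred: 37+0-7=30
Step 8: prey: 1+0-0=1; pred: 30+0-6=24
Step 9: prey: 1+0-0=1; pred: 24+0-4=20
Step 10: prey: 1+0-0=1; pred: 20+0-4=16
Step 11: prey: 1+0-0=1; pred: 16+0-3=13
Step 12: prey: 1+0-0=1; pred: 13+0-2=11
Step 13: prey: 1+0-0=1; pred: 11+0-2=9
Step 14: prey: 1+0-0=1; pred: 9+0-1=8
Step 15: prey: 1+0-0=1; pred: 8+0-1=7
No extinction within 15 steps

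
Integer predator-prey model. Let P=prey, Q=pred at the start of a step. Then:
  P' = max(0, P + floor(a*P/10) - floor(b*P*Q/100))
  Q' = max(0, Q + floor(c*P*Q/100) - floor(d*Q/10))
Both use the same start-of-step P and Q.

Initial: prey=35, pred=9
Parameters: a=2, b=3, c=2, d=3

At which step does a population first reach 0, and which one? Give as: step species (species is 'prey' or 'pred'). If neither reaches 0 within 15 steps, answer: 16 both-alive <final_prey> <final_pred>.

Answer: 16 both-alive 2 3

Derivation:
Step 1: prey: 35+7-9=33; pred: 9+6-2=13
Step 2: prey: 33+6-12=27; pred: 13+8-3=18
Step 3: prey: 27+5-14=18; pred: 18+9-5=22
Step 4: prey: 18+3-11=10; pred: 22+7-6=23
Step 5: prey: 10+2-6=6; pred: 23+4-6=21
Step 6: prey: 6+1-3=4; pred: 21+2-6=17
Step 7: prey: 4+0-2=2; pred: 17+1-5=13
Step 8: prey: 2+0-0=2; pred: 13+0-3=10
Step 9: prey: 2+0-0=2; pred: 10+0-3=7
Step 10: prey: 2+0-0=2; pred: 7+0-2=5
Step 11: prey: 2+0-0=2; pred: 5+0-1=4
Step 12: prey: 2+0-0=2; pred: 4+0-1=3
Step 13: prey: 2+0-0=2; pred: 3+0-0=3
Steps 14-15: state stable at prey=2, pred=3 (no change)
No extinction within 15 steps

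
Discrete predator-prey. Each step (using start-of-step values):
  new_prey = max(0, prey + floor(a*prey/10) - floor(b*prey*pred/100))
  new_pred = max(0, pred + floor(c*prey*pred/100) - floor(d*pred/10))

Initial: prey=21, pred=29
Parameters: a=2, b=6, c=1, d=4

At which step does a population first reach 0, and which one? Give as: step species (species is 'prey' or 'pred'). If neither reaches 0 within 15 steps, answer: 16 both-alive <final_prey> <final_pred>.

Answer: 1 prey

Derivation:
Step 1: prey: 21+4-36=0; pred: 29+6-11=24
First extinction: prey at step 1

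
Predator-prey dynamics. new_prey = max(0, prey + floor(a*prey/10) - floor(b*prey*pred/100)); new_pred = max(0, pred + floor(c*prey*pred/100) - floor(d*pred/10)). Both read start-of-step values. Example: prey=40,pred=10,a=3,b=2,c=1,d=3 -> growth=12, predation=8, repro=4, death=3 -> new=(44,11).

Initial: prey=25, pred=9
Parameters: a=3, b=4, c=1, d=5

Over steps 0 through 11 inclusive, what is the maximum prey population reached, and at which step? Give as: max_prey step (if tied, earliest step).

Answer: 128 11

Derivation:
Step 1: prey: 25+7-9=23; pred: 9+2-4=7
Step 2: prey: 23+6-6=23; pred: 7+1-3=5
Step 3: prey: 23+6-4=25; pred: 5+1-2=4
Step 4: prey: 25+7-4=28; pred: 4+1-2=3
Step 5: prey: 28+8-3=33; pred: 3+0-1=2
Step 6: prey: 33+9-2=40; pred: 2+0-1=1
Step 7: prey: 40+12-1=51; pred: 1+0-0=1
Step 8: prey: 51+15-2=64; pred: 1+0-0=1
Step 9: prey: 64+19-2=81; pred: 1+0-0=1
Step 10: prey: 81+24-3=102; pred: 1+0-0=1
Step 11: prey: 102+30-4=128; pred: 1+1-0=2
Max prey = 128 at step 11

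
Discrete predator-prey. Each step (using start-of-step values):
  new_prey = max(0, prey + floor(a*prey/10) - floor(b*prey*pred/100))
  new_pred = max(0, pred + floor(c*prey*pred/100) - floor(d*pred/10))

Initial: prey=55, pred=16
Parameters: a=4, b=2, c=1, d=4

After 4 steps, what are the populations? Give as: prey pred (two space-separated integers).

Step 1: prey: 55+22-17=60; pred: 16+8-6=18
Step 2: prey: 60+24-21=63; pred: 18+10-7=21
Step 3: prey: 63+25-26=62; pred: 21+13-8=26
Step 4: prey: 62+24-32=54; pred: 26+16-10=32

Answer: 54 32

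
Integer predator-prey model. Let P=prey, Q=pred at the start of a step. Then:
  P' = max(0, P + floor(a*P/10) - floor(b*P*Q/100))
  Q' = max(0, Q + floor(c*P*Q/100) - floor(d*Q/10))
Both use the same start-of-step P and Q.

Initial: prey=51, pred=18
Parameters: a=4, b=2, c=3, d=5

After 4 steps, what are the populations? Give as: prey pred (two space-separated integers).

Answer: 0 60

Derivation:
Step 1: prey: 51+20-18=53; pred: 18+27-9=36
Step 2: prey: 53+21-38=36; pred: 36+57-18=75
Step 3: prey: 36+14-54=0; pred: 75+81-37=119
Step 4: prey: 0+0-0=0; pred: 119+0-59=60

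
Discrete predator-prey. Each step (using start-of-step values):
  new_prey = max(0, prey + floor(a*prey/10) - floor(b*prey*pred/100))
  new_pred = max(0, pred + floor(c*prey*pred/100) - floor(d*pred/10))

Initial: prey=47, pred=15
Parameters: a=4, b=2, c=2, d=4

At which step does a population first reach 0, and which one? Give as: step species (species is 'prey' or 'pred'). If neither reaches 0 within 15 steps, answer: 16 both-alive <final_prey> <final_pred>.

Step 1: prey: 47+18-14=51; pred: 15+14-6=23
Step 2: prey: 51+20-23=48; pred: 23+23-9=37
Step 3: prey: 48+19-35=32; pred: 37+35-14=58
Step 4: prey: 32+12-37=7; pred: 58+37-23=72
Step 5: prey: 7+2-10=0; pred: 72+10-28=54
First extinction: prey at step 5

Answer: 5 prey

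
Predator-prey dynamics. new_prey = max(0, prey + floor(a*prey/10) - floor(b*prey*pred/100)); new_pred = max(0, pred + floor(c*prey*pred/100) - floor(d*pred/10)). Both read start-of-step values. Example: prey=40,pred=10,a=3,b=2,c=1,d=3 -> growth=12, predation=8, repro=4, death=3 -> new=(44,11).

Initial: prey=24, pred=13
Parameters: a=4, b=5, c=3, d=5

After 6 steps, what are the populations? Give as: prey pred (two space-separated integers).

Answer: 6 3

Derivation:
Step 1: prey: 24+9-15=18; pred: 13+9-6=16
Step 2: prey: 18+7-14=11; pred: 16+8-8=16
Step 3: prey: 11+4-8=7; pred: 16+5-8=13
Step 4: prey: 7+2-4=5; pred: 13+2-6=9
Step 5: prey: 5+2-2=5; pred: 9+1-4=6
Step 6: prey: 5+2-1=6; pred: 6+0-3=3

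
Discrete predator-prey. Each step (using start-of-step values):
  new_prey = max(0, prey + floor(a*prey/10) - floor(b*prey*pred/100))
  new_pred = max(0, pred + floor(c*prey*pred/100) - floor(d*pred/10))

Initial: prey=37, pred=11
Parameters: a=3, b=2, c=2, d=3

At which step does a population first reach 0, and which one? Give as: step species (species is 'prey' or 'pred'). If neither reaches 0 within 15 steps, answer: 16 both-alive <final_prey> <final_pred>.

Step 1: prey: 37+11-8=40; pred: 11+8-3=16
Step 2: prey: 40+12-12=40; pred: 16+12-4=24
Step 3: prey: 40+12-19=33; pred: 24+19-7=36
Step 4: prey: 33+9-23=19; pred: 36+23-10=49
Step 5: prey: 19+5-18=6; pred: 49+18-14=53
Step 6: prey: 6+1-6=1; pred: 53+6-15=44
Step 7: prey: 1+0-0=1; pred: 44+0-13=31
Step 8: prey: 1+0-0=1; pred: 31+0-9=22
Step 9: prey: 1+0-0=1; pred: 22+0-6=16
Step 10: prey: 1+0-0=1; pred: 16+0-4=12
Step 11: prey: 1+0-0=1; pred: 12+0-3=9
Step 12: prey: 1+0-0=1; pred: 9+0-2=7
Step 13: prey: 1+0-0=1; pred: 7+0-2=5
Step 14: prey: 1+0-0=1; pred: 5+0-1=4
Step 15: prey: 1+0-0=1; pred: 4+0-1=3
No extinction within 15 steps

Answer: 16 both-alive 1 3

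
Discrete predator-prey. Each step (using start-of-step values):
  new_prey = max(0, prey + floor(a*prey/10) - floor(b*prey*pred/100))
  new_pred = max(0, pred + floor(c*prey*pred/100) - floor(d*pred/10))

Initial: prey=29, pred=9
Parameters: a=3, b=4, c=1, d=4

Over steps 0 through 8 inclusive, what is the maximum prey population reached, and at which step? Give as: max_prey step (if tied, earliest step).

Step 1: prey: 29+8-10=27; pred: 9+2-3=8
Step 2: prey: 27+8-8=27; pred: 8+2-3=7
Step 3: prey: 27+8-7=28; pred: 7+1-2=6
Step 4: prey: 28+8-6=30; pred: 6+1-2=5
Step 5: prey: 30+9-6=33; pred: 5+1-2=4
Step 6: prey: 33+9-5=37; pred: 4+1-1=4
Step 7: prey: 37+11-5=43; pred: 4+1-1=4
Step 8: prey: 43+12-6=49; pred: 4+1-1=4
Max prey = 49 at step 8

Answer: 49 8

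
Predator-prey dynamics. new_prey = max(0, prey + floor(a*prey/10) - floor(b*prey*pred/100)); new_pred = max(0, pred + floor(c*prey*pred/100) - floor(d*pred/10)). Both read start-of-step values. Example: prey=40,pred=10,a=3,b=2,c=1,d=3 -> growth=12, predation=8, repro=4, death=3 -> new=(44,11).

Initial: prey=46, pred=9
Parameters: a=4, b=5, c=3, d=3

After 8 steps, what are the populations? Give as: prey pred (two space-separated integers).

Step 1: prey: 46+18-20=44; pred: 9+12-2=19
Step 2: prey: 44+17-41=20; pred: 19+25-5=39
Step 3: prey: 20+8-39=0; pred: 39+23-11=51
Step 4: prey: 0+0-0=0; pred: 51+0-15=36
Step 5: prey: 0+0-0=0; pred: 36+0-10=26
Step 6: prey: 0+0-0=0; pred: 26+0-7=19
Step 7: prey: 0+0-0=0; pred: 19+0-5=14
Step 8: prey: 0+0-0=0; pred: 14+0-4=10

Answer: 0 10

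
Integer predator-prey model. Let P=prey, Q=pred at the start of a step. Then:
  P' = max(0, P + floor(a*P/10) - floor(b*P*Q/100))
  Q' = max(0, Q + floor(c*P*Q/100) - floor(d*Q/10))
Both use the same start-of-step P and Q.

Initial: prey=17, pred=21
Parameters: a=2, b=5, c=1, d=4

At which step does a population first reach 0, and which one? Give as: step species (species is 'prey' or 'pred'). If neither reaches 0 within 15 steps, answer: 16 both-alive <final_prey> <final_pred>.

Step 1: prey: 17+3-17=3; pred: 21+3-8=16
Step 2: prey: 3+0-2=1; pred: 16+0-6=10
Step 3: prey: 1+0-0=1; pred: 10+0-4=6
Step 4: prey: 1+0-0=1; pred: 6+0-2=4
Step 5: prey: 1+0-0=1; pred: 4+0-1=3
Step 6: prey: 1+0-0=1; pred: 3+0-1=2
Step 7: prey: 1+0-0=1; pred: 2+0-0=2
Steps 8-15: state stable at prey=1, pred=2 (no change)
No extinction within 15 steps

Answer: 16 both-alive 1 2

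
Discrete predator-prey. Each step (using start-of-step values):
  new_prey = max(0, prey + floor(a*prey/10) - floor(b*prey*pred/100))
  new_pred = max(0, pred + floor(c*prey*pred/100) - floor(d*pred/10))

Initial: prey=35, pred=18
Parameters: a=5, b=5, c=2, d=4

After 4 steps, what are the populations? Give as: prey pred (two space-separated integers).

Step 1: prey: 35+17-31=21; pred: 18+12-7=23
Step 2: prey: 21+10-24=7; pred: 23+9-9=23
Step 3: prey: 7+3-8=2; pred: 23+3-9=17
Step 4: prey: 2+1-1=2; pred: 17+0-6=11

Answer: 2 11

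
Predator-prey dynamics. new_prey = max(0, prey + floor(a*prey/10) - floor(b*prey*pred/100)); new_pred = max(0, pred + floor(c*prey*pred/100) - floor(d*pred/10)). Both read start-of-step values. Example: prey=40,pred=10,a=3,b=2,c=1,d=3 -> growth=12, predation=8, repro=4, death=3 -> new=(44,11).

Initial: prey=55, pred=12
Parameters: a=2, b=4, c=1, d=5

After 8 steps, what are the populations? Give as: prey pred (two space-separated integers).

Step 1: prey: 55+11-26=40; pred: 12+6-6=12
Step 2: prey: 40+8-19=29; pred: 12+4-6=10
Step 3: prey: 29+5-11=23; pred: 10+2-5=7
Step 4: prey: 23+4-6=21; pred: 7+1-3=5
Step 5: prey: 21+4-4=21; pred: 5+1-2=4
Step 6: prey: 21+4-3=22; pred: 4+0-2=2
Step 7: prey: 22+4-1=25; pred: 2+0-1=1
Step 8: prey: 25+5-1=29; pred: 1+0-0=1

Answer: 29 1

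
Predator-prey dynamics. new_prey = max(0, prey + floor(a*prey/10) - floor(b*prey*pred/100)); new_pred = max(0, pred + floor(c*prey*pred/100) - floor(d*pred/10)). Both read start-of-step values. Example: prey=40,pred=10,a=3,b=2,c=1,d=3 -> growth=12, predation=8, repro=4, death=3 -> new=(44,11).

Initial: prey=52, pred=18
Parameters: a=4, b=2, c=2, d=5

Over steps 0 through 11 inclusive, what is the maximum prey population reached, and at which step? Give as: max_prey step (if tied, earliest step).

Answer: 54 1

Derivation:
Step 1: prey: 52+20-18=54; pred: 18+18-9=27
Step 2: prey: 54+21-29=46; pred: 27+29-13=43
Step 3: prey: 46+18-39=25; pred: 43+39-21=61
Step 4: prey: 25+10-30=5; pred: 61+30-30=61
Step 5: prey: 5+2-6=1; pred: 61+6-30=37
Step 6: prey: 1+0-0=1; pred: 37+0-18=19
Step 7: prey: 1+0-0=1; pred: 19+0-9=10
Step 8: prey: 1+0-0=1; pred: 10+0-5=5
Step 9: prey: 1+0-0=1; pred: 5+0-2=3
Step 10: prey: 1+0-0=1; pred: 3+0-1=2
Step 11: prey: 1+0-0=1; pred: 2+0-1=1
Max prey = 54 at step 1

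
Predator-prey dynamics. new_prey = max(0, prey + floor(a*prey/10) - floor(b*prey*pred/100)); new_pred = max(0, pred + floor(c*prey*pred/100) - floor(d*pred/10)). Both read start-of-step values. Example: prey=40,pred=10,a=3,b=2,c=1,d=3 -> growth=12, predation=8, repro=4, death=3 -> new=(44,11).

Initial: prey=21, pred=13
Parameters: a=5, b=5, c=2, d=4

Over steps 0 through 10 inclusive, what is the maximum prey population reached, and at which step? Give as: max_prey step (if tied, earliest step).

Step 1: prey: 21+10-13=18; pred: 13+5-5=13
Step 2: prey: 18+9-11=16; pred: 13+4-5=12
Step 3: prey: 16+8-9=15; pred: 12+3-4=11
Step 4: prey: 15+7-8=14; pred: 11+3-4=10
Step 5: prey: 14+7-7=14; pred: 10+2-4=8
Step 6: prey: 14+7-5=16; pred: 8+2-3=7
Step 7: prey: 16+8-5=19; pred: 7+2-2=7
Step 8: prey: 19+9-6=22; pred: 7+2-2=7
Step 9: prey: 22+11-7=26; pred: 7+3-2=8
Step 10: prey: 26+13-10=29; pred: 8+4-3=9
Max prey = 29 at step 10

Answer: 29 10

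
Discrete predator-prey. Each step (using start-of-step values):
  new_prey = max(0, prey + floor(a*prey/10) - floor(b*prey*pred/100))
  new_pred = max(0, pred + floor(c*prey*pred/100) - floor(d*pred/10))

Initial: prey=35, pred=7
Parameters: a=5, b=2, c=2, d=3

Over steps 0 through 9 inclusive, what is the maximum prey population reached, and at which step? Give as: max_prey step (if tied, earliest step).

Step 1: prey: 35+17-4=48; pred: 7+4-2=9
Step 2: prey: 48+24-8=64; pred: 9+8-2=15
Step 3: prey: 64+32-19=77; pred: 15+19-4=30
Step 4: prey: 77+38-46=69; pred: 30+46-9=67
Step 5: prey: 69+34-92=11; pred: 67+92-20=139
Step 6: prey: 11+5-30=0; pred: 139+30-41=128
Step 7: prey: 0+0-0=0; pred: 128+0-38=90
Step 8: prey: 0+0-0=0; pred: 90+0-27=63
Step 9: prey: 0+0-0=0; pred: 63+0-18=45
Max prey = 77 at step 3

Answer: 77 3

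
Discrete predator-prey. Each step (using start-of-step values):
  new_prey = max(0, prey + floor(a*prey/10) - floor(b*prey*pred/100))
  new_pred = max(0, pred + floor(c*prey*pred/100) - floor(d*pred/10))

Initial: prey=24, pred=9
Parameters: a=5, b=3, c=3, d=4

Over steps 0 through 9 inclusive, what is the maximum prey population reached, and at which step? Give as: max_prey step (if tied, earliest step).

Step 1: prey: 24+12-6=30; pred: 9+6-3=12
Step 2: prey: 30+15-10=35; pred: 12+10-4=18
Step 3: prey: 35+17-18=34; pred: 18+18-7=29
Step 4: prey: 34+17-29=22; pred: 29+29-11=47
Step 5: prey: 22+11-31=2; pred: 47+31-18=60
Step 6: prey: 2+1-3=0; pred: 60+3-24=39
Step 7: prey: 0+0-0=0; pred: 39+0-15=24
Step 8: prey: 0+0-0=0; pred: 24+0-9=15
Step 9: prey: 0+0-0=0; pred: 15+0-6=9
Max prey = 35 at step 2

Answer: 35 2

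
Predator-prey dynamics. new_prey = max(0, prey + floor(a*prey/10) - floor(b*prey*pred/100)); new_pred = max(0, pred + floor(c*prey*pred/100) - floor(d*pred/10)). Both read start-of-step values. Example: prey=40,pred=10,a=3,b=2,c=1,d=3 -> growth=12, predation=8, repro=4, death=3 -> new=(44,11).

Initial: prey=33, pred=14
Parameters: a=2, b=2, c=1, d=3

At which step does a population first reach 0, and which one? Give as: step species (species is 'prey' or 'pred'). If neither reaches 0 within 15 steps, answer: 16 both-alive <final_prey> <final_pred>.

Step 1: prey: 33+6-9=30; pred: 14+4-4=14
Step 2: prey: 30+6-8=28; pred: 14+4-4=14
Step 3: prey: 28+5-7=26; pred: 14+3-4=13
Step 4: prey: 26+5-6=25; pred: 13+3-3=13
Step 5: prey: 25+5-6=24; pred: 13+3-3=13
Step 6: prey: 24+4-6=22; pred: 13+3-3=13
Step 7: prey: 22+4-5=21; pred: 13+2-3=12
Step 8: prey: 21+4-5=20; pred: 12+2-3=11
Step 9: prey: 20+4-4=20; pred: 11+2-3=10
Step 10: prey: 20+4-4=20; pred: 10+2-3=9
Step 11: prey: 20+4-3=21; pred: 9+1-2=8
Step 12: prey: 21+4-3=22; pred: 8+1-2=7
Step 13: prey: 22+4-3=23; pred: 7+1-2=6
Step 14: prey: 23+4-2=25; pred: 6+1-1=6
Step 15: prey: 25+5-3=27; pred: 6+1-1=6
No extinction within 15 steps

Answer: 16 both-alive 27 6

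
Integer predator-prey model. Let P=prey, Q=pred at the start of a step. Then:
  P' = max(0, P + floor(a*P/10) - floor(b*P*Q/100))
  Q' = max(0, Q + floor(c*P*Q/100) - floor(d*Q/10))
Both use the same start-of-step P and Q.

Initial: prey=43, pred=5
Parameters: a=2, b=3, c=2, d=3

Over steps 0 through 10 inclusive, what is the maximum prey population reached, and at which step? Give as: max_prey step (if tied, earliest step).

Step 1: prey: 43+8-6=45; pred: 5+4-1=8
Step 2: prey: 45+9-10=44; pred: 8+7-2=13
Step 3: prey: 44+8-17=35; pred: 13+11-3=21
Step 4: prey: 35+7-22=20; pred: 21+14-6=29
Step 5: prey: 20+4-17=7; pred: 29+11-8=32
Step 6: prey: 7+1-6=2; pred: 32+4-9=27
Step 7: prey: 2+0-1=1; pred: 27+1-8=20
Step 8: prey: 1+0-0=1; pred: 20+0-6=14
Step 9: prey: 1+0-0=1; pred: 14+0-4=10
Step 10: prey: 1+0-0=1; pred: 10+0-3=7
Max prey = 45 at step 1

Answer: 45 1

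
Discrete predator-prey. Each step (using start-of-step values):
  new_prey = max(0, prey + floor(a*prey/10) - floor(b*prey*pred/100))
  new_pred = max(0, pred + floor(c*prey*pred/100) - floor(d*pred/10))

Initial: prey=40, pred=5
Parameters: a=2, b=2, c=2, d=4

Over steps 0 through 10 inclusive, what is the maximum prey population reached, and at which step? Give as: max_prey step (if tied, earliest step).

Answer: 46 2

Derivation:
Step 1: prey: 40+8-4=44; pred: 5+4-2=7
Step 2: prey: 44+8-6=46; pred: 7+6-2=11
Step 3: prey: 46+9-10=45; pred: 11+10-4=17
Step 4: prey: 45+9-15=39; pred: 17+15-6=26
Step 5: prey: 39+7-20=26; pred: 26+20-10=36
Step 6: prey: 26+5-18=13; pred: 36+18-14=40
Step 7: prey: 13+2-10=5; pred: 40+10-16=34
Step 8: prey: 5+1-3=3; pred: 34+3-13=24
Step 9: prey: 3+0-1=2; pred: 24+1-9=16
Step 10: prey: 2+0-0=2; pred: 16+0-6=10
Max prey = 46 at step 2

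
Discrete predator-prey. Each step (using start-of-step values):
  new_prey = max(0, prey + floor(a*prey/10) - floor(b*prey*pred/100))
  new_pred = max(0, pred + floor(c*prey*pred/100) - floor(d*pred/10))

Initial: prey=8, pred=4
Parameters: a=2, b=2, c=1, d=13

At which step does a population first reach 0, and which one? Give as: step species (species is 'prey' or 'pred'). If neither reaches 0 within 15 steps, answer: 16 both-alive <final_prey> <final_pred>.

Step 1: prey: 8+1-0=9; pred: 4+0-5=0
First extinction: pred at step 1

Answer: 1 pred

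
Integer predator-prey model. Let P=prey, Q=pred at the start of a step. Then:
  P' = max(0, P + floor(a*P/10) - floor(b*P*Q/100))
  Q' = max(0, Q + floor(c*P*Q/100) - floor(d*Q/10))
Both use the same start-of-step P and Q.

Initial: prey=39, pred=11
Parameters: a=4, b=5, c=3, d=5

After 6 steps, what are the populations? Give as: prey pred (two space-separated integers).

Answer: 0 4

Derivation:
Step 1: prey: 39+15-21=33; pred: 11+12-5=18
Step 2: prey: 33+13-29=17; pred: 18+17-9=26
Step 3: prey: 17+6-22=1; pred: 26+13-13=26
Step 4: prey: 1+0-1=0; pred: 26+0-13=13
Step 5: prey: 0+0-0=0; pred: 13+0-6=7
Step 6: prey: 0+0-0=0; pred: 7+0-3=4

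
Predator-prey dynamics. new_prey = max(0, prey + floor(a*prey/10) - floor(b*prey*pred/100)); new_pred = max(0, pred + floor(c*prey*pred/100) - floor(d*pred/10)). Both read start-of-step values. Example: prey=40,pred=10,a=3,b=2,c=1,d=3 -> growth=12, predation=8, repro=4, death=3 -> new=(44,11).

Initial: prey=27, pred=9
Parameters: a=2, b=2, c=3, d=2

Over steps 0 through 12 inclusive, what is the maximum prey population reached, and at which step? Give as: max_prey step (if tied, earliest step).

Step 1: prey: 27+5-4=28; pred: 9+7-1=15
Step 2: prey: 28+5-8=25; pred: 15+12-3=24
Step 3: prey: 25+5-12=18; pred: 24+18-4=38
Step 4: prey: 18+3-13=8; pred: 38+20-7=51
Step 5: prey: 8+1-8=1; pred: 51+12-10=53
Step 6: prey: 1+0-1=0; pred: 53+1-10=44
Step 7: prey: 0+0-0=0; pred: 44+0-8=36
Step 8: prey: 0+0-0=0; pred: 36+0-7=29
Step 9: prey: 0+0-0=0; pred: 29+0-5=24
Step 10: prey: 0+0-0=0; pred: 24+0-4=20
Step 11: prey: 0+0-0=0; pred: 20+0-4=16
Step 12: prey: 0+0-0=0; pred: 16+0-3=13
Max prey = 28 at step 1

Answer: 28 1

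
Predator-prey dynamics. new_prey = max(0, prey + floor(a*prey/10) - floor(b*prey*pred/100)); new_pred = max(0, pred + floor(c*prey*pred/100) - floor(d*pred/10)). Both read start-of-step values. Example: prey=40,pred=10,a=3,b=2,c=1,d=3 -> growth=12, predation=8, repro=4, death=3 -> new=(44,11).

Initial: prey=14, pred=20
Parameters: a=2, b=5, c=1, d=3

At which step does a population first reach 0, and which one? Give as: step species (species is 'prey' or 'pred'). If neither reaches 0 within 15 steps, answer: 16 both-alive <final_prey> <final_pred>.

Step 1: prey: 14+2-14=2; pred: 20+2-6=16
Step 2: prey: 2+0-1=1; pred: 16+0-4=12
Step 3: prey: 1+0-0=1; pred: 12+0-3=9
Step 4: prey: 1+0-0=1; pred: 9+0-2=7
Step 5: prey: 1+0-0=1; pred: 7+0-2=5
Step 6: prey: 1+0-0=1; pred: 5+0-1=4
Step 7: prey: 1+0-0=1; pred: 4+0-1=3
Step 8: prey: 1+0-0=1; pred: 3+0-0=3
Steps 9-15: state stable at prey=1, pred=3 (no change)
No extinction within 15 steps

Answer: 16 both-alive 1 3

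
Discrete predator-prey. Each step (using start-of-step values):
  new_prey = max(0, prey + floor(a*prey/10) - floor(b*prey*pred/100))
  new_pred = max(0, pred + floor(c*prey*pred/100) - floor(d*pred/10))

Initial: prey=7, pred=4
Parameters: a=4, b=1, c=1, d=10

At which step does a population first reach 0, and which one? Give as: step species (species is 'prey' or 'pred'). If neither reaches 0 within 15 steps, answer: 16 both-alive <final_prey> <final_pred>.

Answer: 1 pred

Derivation:
Step 1: prey: 7+2-0=9; pred: 4+0-4=0
First extinction: pred at step 1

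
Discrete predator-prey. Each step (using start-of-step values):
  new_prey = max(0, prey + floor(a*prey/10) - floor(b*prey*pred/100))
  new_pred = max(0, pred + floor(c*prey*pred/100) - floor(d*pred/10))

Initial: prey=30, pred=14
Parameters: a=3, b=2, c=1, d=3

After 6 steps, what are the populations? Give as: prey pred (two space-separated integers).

Step 1: prey: 30+9-8=31; pred: 14+4-4=14
Step 2: prey: 31+9-8=32; pred: 14+4-4=14
Step 3: prey: 32+9-8=33; pred: 14+4-4=14
Step 4: prey: 33+9-9=33; pred: 14+4-4=14
Step 5: prey: 33+9-9=33; pred: 14+4-4=14
Step 6: prey: 33+9-9=33; pred: 14+4-4=14

Answer: 33 14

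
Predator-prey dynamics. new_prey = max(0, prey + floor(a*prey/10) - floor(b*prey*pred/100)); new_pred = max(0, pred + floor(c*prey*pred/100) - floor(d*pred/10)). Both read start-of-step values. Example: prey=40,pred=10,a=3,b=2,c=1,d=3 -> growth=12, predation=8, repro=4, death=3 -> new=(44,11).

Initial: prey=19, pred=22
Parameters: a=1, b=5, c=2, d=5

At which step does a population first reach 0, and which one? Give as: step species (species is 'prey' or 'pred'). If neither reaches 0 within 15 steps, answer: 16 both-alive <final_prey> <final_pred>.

Answer: 1 prey

Derivation:
Step 1: prey: 19+1-20=0; pred: 22+8-11=19
First extinction: prey at step 1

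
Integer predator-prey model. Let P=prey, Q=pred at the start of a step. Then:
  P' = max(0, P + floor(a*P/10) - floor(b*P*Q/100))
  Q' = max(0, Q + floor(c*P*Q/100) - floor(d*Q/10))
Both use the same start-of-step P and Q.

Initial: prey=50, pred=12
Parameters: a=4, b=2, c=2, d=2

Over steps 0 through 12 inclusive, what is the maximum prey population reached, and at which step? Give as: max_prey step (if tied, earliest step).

Answer: 58 1

Derivation:
Step 1: prey: 50+20-12=58; pred: 12+12-2=22
Step 2: prey: 58+23-25=56; pred: 22+25-4=43
Step 3: prey: 56+22-48=30; pred: 43+48-8=83
Step 4: prey: 30+12-49=0; pred: 83+49-16=116
Step 5: prey: 0+0-0=0; pred: 116+0-23=93
Step 6: prey: 0+0-0=0; pred: 93+0-18=75
Step 7: prey: 0+0-0=0; pred: 75+0-15=60
Step 8: prey: 0+0-0=0; pred: 60+0-12=48
Step 9: prey: 0+0-0=0; pred: 48+0-9=39
Step 10: prey: 0+0-0=0; pred: 39+0-7=32
Step 11: prey: 0+0-0=0; pred: 32+0-6=26
Step 12: prey: 0+0-0=0; pred: 26+0-5=21
Max prey = 58 at step 1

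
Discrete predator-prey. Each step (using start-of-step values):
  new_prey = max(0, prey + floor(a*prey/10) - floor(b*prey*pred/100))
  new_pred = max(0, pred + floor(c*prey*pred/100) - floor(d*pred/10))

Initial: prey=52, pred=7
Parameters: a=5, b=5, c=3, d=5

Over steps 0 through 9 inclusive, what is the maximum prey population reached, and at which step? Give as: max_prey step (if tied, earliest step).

Answer: 60 1

Derivation:
Step 1: prey: 52+26-18=60; pred: 7+10-3=14
Step 2: prey: 60+30-42=48; pred: 14+25-7=32
Step 3: prey: 48+24-76=0; pred: 32+46-16=62
Step 4: prey: 0+0-0=0; pred: 62+0-31=31
Step 5: prey: 0+0-0=0; pred: 31+0-15=16
Step 6: prey: 0+0-0=0; pred: 16+0-8=8
Step 7: prey: 0+0-0=0; pred: 8+0-4=4
Step 8: prey: 0+0-0=0; pred: 4+0-2=2
Step 9: prey: 0+0-0=0; pred: 2+0-1=1
Max prey = 60 at step 1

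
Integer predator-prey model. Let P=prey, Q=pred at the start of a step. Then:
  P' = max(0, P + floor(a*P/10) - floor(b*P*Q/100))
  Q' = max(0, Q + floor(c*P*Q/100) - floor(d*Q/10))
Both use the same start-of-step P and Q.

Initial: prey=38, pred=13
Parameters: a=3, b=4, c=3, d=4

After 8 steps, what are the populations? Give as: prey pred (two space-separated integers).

Answer: 0 3

Derivation:
Step 1: prey: 38+11-19=30; pred: 13+14-5=22
Step 2: prey: 30+9-26=13; pred: 22+19-8=33
Step 3: prey: 13+3-17=0; pred: 33+12-13=32
Step 4: prey: 0+0-0=0; pred: 32+0-12=20
Step 5: prey: 0+0-0=0; pred: 20+0-8=12
Step 6: prey: 0+0-0=0; pred: 12+0-4=8
Step 7: prey: 0+0-0=0; pred: 8+0-3=5
Step 8: prey: 0+0-0=0; pred: 5+0-2=3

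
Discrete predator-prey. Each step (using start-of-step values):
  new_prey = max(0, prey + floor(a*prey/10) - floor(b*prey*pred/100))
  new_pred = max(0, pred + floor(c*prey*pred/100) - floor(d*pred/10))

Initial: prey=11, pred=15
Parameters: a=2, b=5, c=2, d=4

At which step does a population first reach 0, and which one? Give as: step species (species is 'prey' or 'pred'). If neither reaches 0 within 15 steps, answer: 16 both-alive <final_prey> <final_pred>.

Step 1: prey: 11+2-8=5; pred: 15+3-6=12
Step 2: prey: 5+1-3=3; pred: 12+1-4=9
Step 3: prey: 3+0-1=2; pred: 9+0-3=6
Step 4: prey: 2+0-0=2; pred: 6+0-2=4
Step 5: prey: 2+0-0=2; pred: 4+0-1=3
Step 6: prey: 2+0-0=2; pred: 3+0-1=2
Step 7: prey: 2+0-0=2; pred: 2+0-0=2
Steps 8-15: state stable at prey=2, pred=2 (no change)
No extinction within 15 steps

Answer: 16 both-alive 2 2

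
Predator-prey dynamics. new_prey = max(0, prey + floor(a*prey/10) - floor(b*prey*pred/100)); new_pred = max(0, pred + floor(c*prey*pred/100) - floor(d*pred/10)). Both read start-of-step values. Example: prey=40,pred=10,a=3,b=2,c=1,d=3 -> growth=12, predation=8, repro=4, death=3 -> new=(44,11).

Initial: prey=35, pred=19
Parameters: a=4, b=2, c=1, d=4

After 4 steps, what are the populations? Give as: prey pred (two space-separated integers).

Step 1: prey: 35+14-13=36; pred: 19+6-7=18
Step 2: prey: 36+14-12=38; pred: 18+6-7=17
Step 3: prey: 38+15-12=41; pred: 17+6-6=17
Step 4: prey: 41+16-13=44; pred: 17+6-6=17

Answer: 44 17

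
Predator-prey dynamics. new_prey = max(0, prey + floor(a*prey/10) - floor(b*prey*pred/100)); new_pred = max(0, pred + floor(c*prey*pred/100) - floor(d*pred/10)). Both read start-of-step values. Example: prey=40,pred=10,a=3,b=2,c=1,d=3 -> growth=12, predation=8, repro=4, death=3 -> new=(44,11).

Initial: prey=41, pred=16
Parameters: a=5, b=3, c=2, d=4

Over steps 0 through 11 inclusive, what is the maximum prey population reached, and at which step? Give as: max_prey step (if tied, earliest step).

Answer: 42 1

Derivation:
Step 1: prey: 41+20-19=42; pred: 16+13-6=23
Step 2: prey: 42+21-28=35; pred: 23+19-9=33
Step 3: prey: 35+17-34=18; pred: 33+23-13=43
Step 4: prey: 18+9-23=4; pred: 43+15-17=41
Step 5: prey: 4+2-4=2; pred: 41+3-16=28
Step 6: prey: 2+1-1=2; pred: 28+1-11=18
Step 7: prey: 2+1-1=2; pred: 18+0-7=11
Step 8: prey: 2+1-0=3; pred: 11+0-4=7
Step 9: prey: 3+1-0=4; pred: 7+0-2=5
Step 10: prey: 4+2-0=6; pred: 5+0-2=3
Step 11: prey: 6+3-0=9; pred: 3+0-1=2
Max prey = 42 at step 1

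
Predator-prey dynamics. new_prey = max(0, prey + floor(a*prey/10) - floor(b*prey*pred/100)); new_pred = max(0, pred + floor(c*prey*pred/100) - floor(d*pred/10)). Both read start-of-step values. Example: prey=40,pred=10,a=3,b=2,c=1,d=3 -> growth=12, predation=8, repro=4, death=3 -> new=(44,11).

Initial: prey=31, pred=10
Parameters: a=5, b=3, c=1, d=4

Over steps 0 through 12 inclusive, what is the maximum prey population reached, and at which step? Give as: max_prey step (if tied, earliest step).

Step 1: prey: 31+15-9=37; pred: 10+3-4=9
Step 2: prey: 37+18-9=46; pred: 9+3-3=9
Step 3: prey: 46+23-12=57; pred: 9+4-3=10
Step 4: prey: 57+28-17=68; pred: 10+5-4=11
Step 5: prey: 68+34-22=80; pred: 11+7-4=14
Step 6: prey: 80+40-33=87; pred: 14+11-5=20
Step 7: prey: 87+43-52=78; pred: 20+17-8=29
Step 8: prey: 78+39-67=50; pred: 29+22-11=40
Step 9: prey: 50+25-60=15; pred: 40+20-16=44
Step 10: prey: 15+7-19=3; pred: 44+6-17=33
Step 11: prey: 3+1-2=2; pred: 33+0-13=20
Step 12: prey: 2+1-1=2; pred: 20+0-8=12
Max prey = 87 at step 6

Answer: 87 6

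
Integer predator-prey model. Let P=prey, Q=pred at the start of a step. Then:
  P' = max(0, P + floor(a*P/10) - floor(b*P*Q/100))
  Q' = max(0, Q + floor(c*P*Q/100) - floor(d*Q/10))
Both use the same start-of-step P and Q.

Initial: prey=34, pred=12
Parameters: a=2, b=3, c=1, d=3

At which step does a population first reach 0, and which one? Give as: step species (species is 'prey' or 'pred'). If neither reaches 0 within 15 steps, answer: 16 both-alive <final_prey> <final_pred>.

Answer: 16 both-alive 24 3

Derivation:
Step 1: prey: 34+6-12=28; pred: 12+4-3=13
Step 2: prey: 28+5-10=23; pred: 13+3-3=13
Step 3: prey: 23+4-8=19; pred: 13+2-3=12
Step 4: prey: 19+3-6=16; pred: 12+2-3=11
Step 5: prey: 16+3-5=14; pred: 11+1-3=9
Step 6: prey: 14+2-3=13; pred: 9+1-2=8
Step 7: prey: 13+2-3=12; pred: 8+1-2=7
Step 8: prey: 12+2-2=12; pred: 7+0-2=5
Step 9: prey: 12+2-1=13; pred: 5+0-1=4
Step 10: prey: 13+2-1=14; pred: 4+0-1=3
Step 11: prey: 14+2-1=15; pred: 3+0-0=3
Step 12: prey: 15+3-1=17; pred: 3+0-0=3
Step 13: prey: 17+3-1=19; pred: 3+0-0=3
Step 14: prey: 19+3-1=21; pred: 3+0-0=3
Step 15: prey: 21+4-1=24; pred: 3+0-0=3
No extinction within 15 steps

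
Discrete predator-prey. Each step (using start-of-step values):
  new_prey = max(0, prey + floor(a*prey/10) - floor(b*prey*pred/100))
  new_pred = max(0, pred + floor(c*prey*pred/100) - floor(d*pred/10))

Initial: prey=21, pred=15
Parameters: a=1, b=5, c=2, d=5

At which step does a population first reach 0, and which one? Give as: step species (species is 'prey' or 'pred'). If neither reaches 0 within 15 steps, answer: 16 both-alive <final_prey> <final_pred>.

Step 1: prey: 21+2-15=8; pred: 15+6-7=14
Step 2: prey: 8+0-5=3; pred: 14+2-7=9
Step 3: prey: 3+0-1=2; pred: 9+0-4=5
Step 4: prey: 2+0-0=2; pred: 5+0-2=3
Step 5: prey: 2+0-0=2; pred: 3+0-1=2
Step 6: prey: 2+0-0=2; pred: 2+0-1=1
Step 7: prey: 2+0-0=2; pred: 1+0-0=1
Steps 8-15: state stable at prey=2, pred=1 (no change)
No extinction within 15 steps

Answer: 16 both-alive 2 1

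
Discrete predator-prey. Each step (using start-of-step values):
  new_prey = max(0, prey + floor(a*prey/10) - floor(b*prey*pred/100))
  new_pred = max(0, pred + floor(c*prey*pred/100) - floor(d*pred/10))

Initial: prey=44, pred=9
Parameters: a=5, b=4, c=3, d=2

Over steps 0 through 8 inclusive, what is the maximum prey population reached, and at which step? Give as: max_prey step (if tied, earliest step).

Answer: 51 1

Derivation:
Step 1: prey: 44+22-15=51; pred: 9+11-1=19
Step 2: prey: 51+25-38=38; pred: 19+29-3=45
Step 3: prey: 38+19-68=0; pred: 45+51-9=87
Step 4: prey: 0+0-0=0; pred: 87+0-17=70
Step 5: prey: 0+0-0=0; pred: 70+0-14=56
Step 6: prey: 0+0-0=0; pred: 56+0-11=45
Step 7: prey: 0+0-0=0; pred: 45+0-9=36
Step 8: prey: 0+0-0=0; pred: 36+0-7=29
Max prey = 51 at step 1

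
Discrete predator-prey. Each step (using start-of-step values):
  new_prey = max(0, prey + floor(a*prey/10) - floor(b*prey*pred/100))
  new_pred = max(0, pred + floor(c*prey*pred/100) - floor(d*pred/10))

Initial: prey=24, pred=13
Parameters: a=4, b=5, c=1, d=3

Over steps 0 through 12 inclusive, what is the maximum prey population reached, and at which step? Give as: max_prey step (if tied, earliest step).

Answer: 40 12

Derivation:
Step 1: prey: 24+9-15=18; pred: 13+3-3=13
Step 2: prey: 18+7-11=14; pred: 13+2-3=12
Step 3: prey: 14+5-8=11; pred: 12+1-3=10
Step 4: prey: 11+4-5=10; pred: 10+1-3=8
Step 5: prey: 10+4-4=10; pred: 8+0-2=6
Step 6: prey: 10+4-3=11; pred: 6+0-1=5
Step 7: prey: 11+4-2=13; pred: 5+0-1=4
Step 8: prey: 13+5-2=16; pred: 4+0-1=3
Step 9: prey: 16+6-2=20; pred: 3+0-0=3
Step 10: prey: 20+8-3=25; pred: 3+0-0=3
Step 11: prey: 25+10-3=32; pred: 3+0-0=3
Step 12: prey: 32+12-4=40; pred: 3+0-0=3
Max prey = 40 at step 12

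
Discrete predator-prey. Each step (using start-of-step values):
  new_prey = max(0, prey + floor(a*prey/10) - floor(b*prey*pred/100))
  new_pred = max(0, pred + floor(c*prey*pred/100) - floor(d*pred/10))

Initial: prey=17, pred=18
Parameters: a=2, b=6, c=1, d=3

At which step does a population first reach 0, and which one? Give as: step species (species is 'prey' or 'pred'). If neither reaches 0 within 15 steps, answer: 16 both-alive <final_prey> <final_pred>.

Step 1: prey: 17+3-18=2; pred: 18+3-5=16
Step 2: prey: 2+0-1=1; pred: 16+0-4=12
Step 3: prey: 1+0-0=1; pred: 12+0-3=9
Step 4: prey: 1+0-0=1; pred: 9+0-2=7
Step 5: prey: 1+0-0=1; pred: 7+0-2=5
Step 6: prey: 1+0-0=1; pred: 5+0-1=4
Step 7: prey: 1+0-0=1; pred: 4+0-1=3
Step 8: prey: 1+0-0=1; pred: 3+0-0=3
Steps 9-15: state stable at prey=1, pred=3 (no change)
No extinction within 15 steps

Answer: 16 both-alive 1 3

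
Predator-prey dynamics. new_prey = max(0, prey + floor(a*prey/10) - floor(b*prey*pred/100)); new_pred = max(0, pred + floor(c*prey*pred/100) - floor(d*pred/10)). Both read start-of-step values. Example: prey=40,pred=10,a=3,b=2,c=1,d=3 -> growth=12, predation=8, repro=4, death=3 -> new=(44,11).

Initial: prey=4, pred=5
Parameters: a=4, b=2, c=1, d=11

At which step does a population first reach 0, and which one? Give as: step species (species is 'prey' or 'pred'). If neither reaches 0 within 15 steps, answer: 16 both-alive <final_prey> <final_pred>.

Step 1: prey: 4+1-0=5; pred: 5+0-5=0
First extinction: pred at step 1

Answer: 1 pred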